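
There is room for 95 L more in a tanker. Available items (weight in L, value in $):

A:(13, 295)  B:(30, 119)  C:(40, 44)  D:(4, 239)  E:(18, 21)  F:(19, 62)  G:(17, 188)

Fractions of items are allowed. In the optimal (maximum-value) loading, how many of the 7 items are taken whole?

5

Sort by value per unit weight and fill in that order.
Order: D (239/4=59.75) > A (295/13=22.69) > G (188/17=11.06) > B (119/30=3.97) > F (62/19=3.26) > E (21/18=1.17) > C (44/40=1.10)
Fill: take D (4 @ 239) → take A (13 @ 295) → take G (17 @ 188) → take B (30 @ 119) → take F (19 @ 62) → take 12/18 of E → 14.00; 95/95 used.
5 item(s) taken whole; one partial (take 12/18 of E).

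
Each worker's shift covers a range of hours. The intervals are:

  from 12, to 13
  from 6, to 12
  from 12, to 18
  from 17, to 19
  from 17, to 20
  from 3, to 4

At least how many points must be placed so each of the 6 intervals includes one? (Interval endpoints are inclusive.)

3

Sort by right endpoint; whenever an interval is uncovered, place a point at its right end.
Sorted: [3,4] [6,12] [12,13] [12,18] [17,19] [17,20]
{[3,4]} hit by 4; {[6,12],[12,13],[12,18]} hit by 12; {[17,19],[17,20]} hit by 19.
Points: 4, 12, 19 (3 total).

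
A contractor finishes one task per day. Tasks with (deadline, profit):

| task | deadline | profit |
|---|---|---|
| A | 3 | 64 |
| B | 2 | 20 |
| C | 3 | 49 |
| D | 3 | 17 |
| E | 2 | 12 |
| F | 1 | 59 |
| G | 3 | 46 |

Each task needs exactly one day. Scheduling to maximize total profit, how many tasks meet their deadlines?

3

Take jobs in profit order; each goes to the latest open slot no later than its deadline.
By profit: A(d3,64), F(d1,59), C(d3,49), G(d3,46), B(d2,20), D(d3,17), E(d2,12)
A→slot 3; F→slot 1; C→slot 2; G skipped; B skipped; D skipped; E skipped.
3 of 7 scheduled.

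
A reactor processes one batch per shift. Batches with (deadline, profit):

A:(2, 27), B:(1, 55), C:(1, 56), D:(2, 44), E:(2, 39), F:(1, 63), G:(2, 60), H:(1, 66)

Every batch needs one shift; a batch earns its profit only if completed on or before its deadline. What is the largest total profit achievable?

126

By profit: H(d1,66), F(d1,63), G(d2,60), C(d1,56), B(d1,55), D(d2,44), E(d2,39), A(d2,27)
H→slot 1; F skipped; G→slot 2; C skipped; B skipped; D skipped; E skipped; A skipped.
Profit = 66 + 60 = 126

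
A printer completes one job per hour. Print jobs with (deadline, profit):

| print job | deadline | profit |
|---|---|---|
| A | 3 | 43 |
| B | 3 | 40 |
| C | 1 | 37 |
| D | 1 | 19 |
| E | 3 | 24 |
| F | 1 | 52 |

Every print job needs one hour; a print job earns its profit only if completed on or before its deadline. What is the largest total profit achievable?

135

Take jobs in profit order; each goes to the latest open slot no later than its deadline.
Profit order: F=52 A=43 B=40 C=37 E=24 D=19
Assign: F→slot 1, A→slot 3, B→slot 2, C skipped, E skipped, D skipped.
Slots: [1:F] [2:B] [3:A]
Profit = 52 + 40 + 43 = 135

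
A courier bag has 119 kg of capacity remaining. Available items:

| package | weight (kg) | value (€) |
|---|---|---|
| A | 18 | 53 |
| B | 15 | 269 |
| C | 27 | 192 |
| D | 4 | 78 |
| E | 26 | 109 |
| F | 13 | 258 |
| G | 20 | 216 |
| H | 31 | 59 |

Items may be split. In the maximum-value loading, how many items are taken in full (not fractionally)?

Order: F (258/13=19.85) > D (78/4=19.50) > B (269/15=17.93) > G (216/20=10.80) > C (192/27=7.11) > E (109/26=4.19) > A (53/18=2.94) > H (59/31=1.90)
Fill: take F (13 @ 258) → take D (4 @ 78) → take B (15 @ 269) → take G (20 @ 216) → take C (27 @ 192) → take E (26 @ 109) → take 14/18 of A → 41.22; 119/119 used.
6 item(s) taken whole; one partial (take 14/18 of A).

6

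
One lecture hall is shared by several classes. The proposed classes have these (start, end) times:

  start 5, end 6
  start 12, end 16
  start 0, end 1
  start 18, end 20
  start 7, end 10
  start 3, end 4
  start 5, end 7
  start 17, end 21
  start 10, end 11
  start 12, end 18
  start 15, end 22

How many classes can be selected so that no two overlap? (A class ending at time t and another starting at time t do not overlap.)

7

By end time: (0,1), (3,4), (5,6), (5,7), (7,10), (10,11), (12,16), (12,18), (18,20), (17,21), (15,22).
Pick (0,1); next start ≥ 1 → (3,4); next start ≥ 4 → (5,6); next start ≥ 6 → (7,10); next start ≥ 10 → (10,11); next start ≥ 11 → (12,16); next start ≥ 16 → (18,20).
Selected 7 classes.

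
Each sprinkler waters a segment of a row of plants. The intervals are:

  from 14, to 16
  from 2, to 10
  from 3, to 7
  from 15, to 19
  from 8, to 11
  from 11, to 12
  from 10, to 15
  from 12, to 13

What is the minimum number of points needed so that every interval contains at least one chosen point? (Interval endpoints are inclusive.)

Process intervals by earliest right end; each time one isn't hit yet, stab at its right endpoint.
By right end: [3,7]  [2,10]  [8,11]  [11,12]  [12,13]  [10,15]  [14,16]  [15,19]
[3,7] uncovered → point at 7; [8,11] uncovered → point at 11; [12,13] uncovered → point at 13; [14,16] uncovered → point at 16.
Points: 7, 11, 13, 16 (4 total).

4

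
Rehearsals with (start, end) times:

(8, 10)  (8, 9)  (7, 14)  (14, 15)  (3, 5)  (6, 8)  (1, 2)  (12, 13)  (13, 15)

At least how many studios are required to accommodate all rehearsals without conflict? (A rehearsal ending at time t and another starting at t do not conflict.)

Count concurrent intervals with a sweep; the peak is the room count.
Events (time:±→running): 1:+→1 2:-→0 3:+→1 5:-→0 6:+→1 7:+→2 8:-→1 8:+→2 8:+→3 … peak 3.

3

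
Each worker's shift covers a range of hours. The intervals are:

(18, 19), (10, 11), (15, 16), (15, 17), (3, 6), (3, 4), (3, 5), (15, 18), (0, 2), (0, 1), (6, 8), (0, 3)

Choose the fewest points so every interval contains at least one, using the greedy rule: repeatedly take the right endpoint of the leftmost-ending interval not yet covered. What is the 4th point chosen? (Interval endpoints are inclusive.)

Sorted: [0,1] [0,2] [0,3] [3,4] [3,5] [3,6] [6,8] [10,11] [15,16] [15,17] [15,18] [18,19]
{[0,1],[0,2],[0,3]} hit by 1; {[3,4],[3,5],[3,6]} hit by 4; {[6,8]} hit by 8; {[10,11]} hit by 11; {[15,16],[15,17],[15,18]} hit by 16; {[18,19]} hit by 19.
Points: 1, 4, 8, 11, 16, 19 (6 total).

11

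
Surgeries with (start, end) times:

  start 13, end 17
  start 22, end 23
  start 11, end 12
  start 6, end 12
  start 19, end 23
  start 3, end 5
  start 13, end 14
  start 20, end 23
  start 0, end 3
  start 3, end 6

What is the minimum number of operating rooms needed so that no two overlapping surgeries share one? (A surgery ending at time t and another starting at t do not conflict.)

3

The answer is the maximum number of intervals overlapping at any instant.
starts: [0, 3, 3, 6, 11, 13, 13, 19, 20, 22]
ends:   [3, 5, 6, 12, 12, 14, 17, 23, 23, 23]
s0→1 e3→0 s3→1 s3→2 e5→1 e6→0 s6→1 s11→2 e12→1 e12→0 s13→1 s13→2 e14→1 e17→0 s19→1 s20→2 s22→3  — peak 3.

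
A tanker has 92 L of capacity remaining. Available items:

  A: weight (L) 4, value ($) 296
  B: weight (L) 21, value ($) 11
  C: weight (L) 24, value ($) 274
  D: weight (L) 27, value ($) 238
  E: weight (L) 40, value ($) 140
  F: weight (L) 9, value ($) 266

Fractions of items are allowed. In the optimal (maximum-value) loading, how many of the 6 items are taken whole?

4

Greedy by value/weight ratio, highest first.
Ratios (sorted): A 74.00, F 29.56, C 11.42, D 8.81, E 3.50, B 0.52
take A (4 @ 296); take F (9 @ 266); take C (24 @ 274); take D (27 @ 238); take 28/40 of E → 98.00. Capacity used 92/92.
4 item(s) taken whole; one partial (take 28/40 of E).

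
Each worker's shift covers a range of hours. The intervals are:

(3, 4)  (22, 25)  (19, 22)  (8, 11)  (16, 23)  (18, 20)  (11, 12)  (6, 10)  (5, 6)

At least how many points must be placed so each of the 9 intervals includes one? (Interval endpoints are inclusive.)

5

Process intervals by earliest right end; each time one isn't hit yet, stab at its right endpoint.
Sorted: [3,4] [5,6] [6,10] [8,11] [11,12] [18,20] [19,22] [16,23] [22,25]
{[3,4]} hit by 4; {[5,6],[6,10]} hit by 6; {[8,11],[11,12]} hit by 11; {[18,20],[19,22],[16,23]} hit by 20; {[22,25]} hit by 25.
Points: 4, 6, 11, 20, 25 (5 total).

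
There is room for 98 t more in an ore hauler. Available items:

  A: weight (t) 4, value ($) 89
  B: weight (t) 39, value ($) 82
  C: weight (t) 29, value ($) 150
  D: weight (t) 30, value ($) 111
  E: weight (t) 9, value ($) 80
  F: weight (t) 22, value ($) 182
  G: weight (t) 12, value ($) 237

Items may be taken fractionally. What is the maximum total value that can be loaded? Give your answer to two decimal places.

Greedy by value/weight ratio, highest first.
Ratios (sorted): A 22.25, G 19.75, E 8.89, F 8.27, C 5.17, D 3.70, B 2.10
take A (4 @ 89); take G (12 @ 237); take E (9 @ 80); take F (22 @ 182); take C (29 @ 150); take 22/30 of D → 81.40. Capacity used 98/98.
Total value = 819.40

819.40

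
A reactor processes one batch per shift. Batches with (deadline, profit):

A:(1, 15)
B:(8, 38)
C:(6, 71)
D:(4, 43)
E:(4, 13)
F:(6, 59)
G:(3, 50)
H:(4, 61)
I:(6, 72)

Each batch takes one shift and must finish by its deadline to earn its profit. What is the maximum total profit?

Take jobs in profit order; each goes to the latest open slot no later than its deadline.
Profit order: I=72 C=71 H=61 F=59 G=50 D=43 B=38 A=15 E=13
Assign: I→slot 6, C→slot 5, H→slot 4, F→slot 3, G→slot 2, D→slot 1, B→slot 8, A skipped, E skipped.
Slots: [1:D] [2:G] [3:F] [4:H] [5:C] [6:I] [8:B]
Profit = 43 + 50 + 59 + 61 + 71 + 72 + 38 = 394

394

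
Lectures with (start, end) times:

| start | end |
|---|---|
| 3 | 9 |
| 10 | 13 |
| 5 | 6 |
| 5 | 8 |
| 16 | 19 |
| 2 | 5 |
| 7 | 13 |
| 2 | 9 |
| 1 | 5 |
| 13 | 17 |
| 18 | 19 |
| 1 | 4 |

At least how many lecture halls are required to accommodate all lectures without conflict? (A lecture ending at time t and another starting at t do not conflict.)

The answer is the maximum number of intervals overlapping at any instant.
Events (time:±→running): 1:+→1 1:+→2 2:+→3 2:+→4 3:+→5 … peak 5.

5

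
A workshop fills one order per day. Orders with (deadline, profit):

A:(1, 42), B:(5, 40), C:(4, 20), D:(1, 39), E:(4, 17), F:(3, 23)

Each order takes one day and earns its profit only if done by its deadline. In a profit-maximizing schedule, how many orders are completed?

Take jobs in profit order; each goes to the latest open slot no later than its deadline.
By profit: A(d1,42), B(d5,40), D(d1,39), F(d3,23), C(d4,20), E(d4,17)
A→slot 1; B→slot 5; D skipped; F→slot 3; C→slot 4; E→slot 2.
5 of 6 scheduled.

5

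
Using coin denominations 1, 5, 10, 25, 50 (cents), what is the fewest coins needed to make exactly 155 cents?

4

Use the largest denomination that fits, subtract, and repeat.
155 = 3×50 + 1×5
Total coins = 3 + 1 = 4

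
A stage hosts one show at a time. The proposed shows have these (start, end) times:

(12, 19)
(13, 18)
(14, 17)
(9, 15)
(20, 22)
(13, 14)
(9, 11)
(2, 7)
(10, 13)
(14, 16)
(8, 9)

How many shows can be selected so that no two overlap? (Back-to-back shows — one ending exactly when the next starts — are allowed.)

Sort by end time and greedily take each interval whose start is ≥ the last chosen end.
By end time: (2,7), (8,9), (9,11), (10,13), (13,14), (9,15), (14,16), (14,17), (13,18), (12,19), (20,22).
Pick (2,7); next start ≥ 7 → (8,9); next start ≥ 9 → (9,11); next start ≥ 11 → (13,14); next start ≥ 14 → (14,16); next start ≥ 16 → (20,22).
Selected 6 shows.

6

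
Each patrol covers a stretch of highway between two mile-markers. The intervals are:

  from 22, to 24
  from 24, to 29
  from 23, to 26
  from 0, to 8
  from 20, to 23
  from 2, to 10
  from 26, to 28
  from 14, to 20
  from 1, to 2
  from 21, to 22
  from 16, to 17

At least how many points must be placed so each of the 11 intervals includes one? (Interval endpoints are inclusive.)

4

Process intervals by earliest right end; each time one isn't hit yet, stab at its right endpoint.
By right end: [1,2]  [0,8]  [2,10]  [16,17]  [14,20]  [21,22]  [20,23]  [22,24]  [23,26]  [26,28]  [24,29]
[1,2] uncovered → point at 2; [16,17] uncovered → point at 17; [21,22] uncovered → point at 22; [23,26] uncovered → point at 26.
Points: 2, 17, 22, 26 (4 total).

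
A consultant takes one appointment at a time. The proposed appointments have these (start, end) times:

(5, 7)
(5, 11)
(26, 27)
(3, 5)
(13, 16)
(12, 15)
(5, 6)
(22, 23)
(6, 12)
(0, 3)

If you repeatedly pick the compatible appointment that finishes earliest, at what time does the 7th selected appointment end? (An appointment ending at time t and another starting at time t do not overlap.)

Sort by end time and greedily take each interval whose start is ≥ the last chosen end.
By end time: (0,3), (3,5), (5,6), (5,7), (5,11), (6,12), (12,15), (13,16), (22,23), (26,27).
Pick (0,3); next start ≥ 3 → (3,5); next start ≥ 5 → (5,6); next start ≥ 6 → (6,12); next start ≥ 12 → (12,15); next start ≥ 15 → (22,23); next start ≥ 23 → (26,27).
Selected: (0,3) (3,5) (5,6) (6,12) (12,15) (22,23) (26,27)

27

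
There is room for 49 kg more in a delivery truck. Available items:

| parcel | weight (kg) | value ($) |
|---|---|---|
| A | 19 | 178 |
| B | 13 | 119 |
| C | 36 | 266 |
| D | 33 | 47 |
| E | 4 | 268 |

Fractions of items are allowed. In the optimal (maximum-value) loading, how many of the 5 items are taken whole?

3

Greedy by value/weight ratio, highest first.
Ratios (sorted): E 67.00, A 9.37, B 9.15, C 7.39, D 1.42
take E (4 @ 268); take A (19 @ 178); take B (13 @ 119); take 13/36 of C → 96.06. Capacity used 49/49.
3 item(s) taken whole; one partial (take 13/36 of C).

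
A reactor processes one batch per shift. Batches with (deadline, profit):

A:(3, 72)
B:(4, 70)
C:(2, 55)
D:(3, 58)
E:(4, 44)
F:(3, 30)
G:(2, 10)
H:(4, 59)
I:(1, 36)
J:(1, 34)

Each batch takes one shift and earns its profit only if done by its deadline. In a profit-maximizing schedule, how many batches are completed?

Take jobs in profit order; each goes to the latest open slot no later than its deadline.
Profit order: A=72 B=70 H=59 D=58 C=55 E=44 I=36 J=34 F=30 G=10
Assign: A→slot 3, B→slot 4, H→slot 2, D→slot 1, C skipped, E skipped, I skipped, J skipped, F skipped, G skipped.
Slots: [1:D] [2:H] [3:A] [4:B]
4 of 10 scheduled.

4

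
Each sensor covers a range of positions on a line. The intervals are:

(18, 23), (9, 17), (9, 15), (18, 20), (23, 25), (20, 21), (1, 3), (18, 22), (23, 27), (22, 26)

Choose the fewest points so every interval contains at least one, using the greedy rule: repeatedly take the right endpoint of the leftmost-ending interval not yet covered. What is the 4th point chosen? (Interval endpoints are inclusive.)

Sort by right endpoint; whenever an interval is uncovered, place a point at its right end.
Sorted: [1,3] [9,15] [9,17] [18,20] [20,21] [18,22] [18,23] [23,25] [22,26] [23,27]
{[1,3]} hit by 3; {[9,15],[9,17]} hit by 15; {[18,20],[20,21],[18,22],[18,23]} hit by 20; {[23,25],[22,26],[23,27]} hit by 25.
Points: 3, 15, 20, 25 (4 total).

25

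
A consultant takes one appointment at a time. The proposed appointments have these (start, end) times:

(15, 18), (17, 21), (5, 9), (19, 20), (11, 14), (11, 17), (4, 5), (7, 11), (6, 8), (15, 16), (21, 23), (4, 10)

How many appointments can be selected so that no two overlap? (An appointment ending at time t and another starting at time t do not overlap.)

Sort by end time and greedily take each interval whose start is ≥ the last chosen end.
By end time: (4,5), (6,8), (5,9), (4,10), (7,11), (11,14), (15,16), (11,17), (15,18), (19,20), (17,21), (21,23).
Pick (4,5); next start ≥ 5 → (6,8); next start ≥ 8 → (11,14); next start ≥ 14 → (15,16); next start ≥ 16 → (19,20); next start ≥ 20 → (21,23).
Selected 6 appointments.

6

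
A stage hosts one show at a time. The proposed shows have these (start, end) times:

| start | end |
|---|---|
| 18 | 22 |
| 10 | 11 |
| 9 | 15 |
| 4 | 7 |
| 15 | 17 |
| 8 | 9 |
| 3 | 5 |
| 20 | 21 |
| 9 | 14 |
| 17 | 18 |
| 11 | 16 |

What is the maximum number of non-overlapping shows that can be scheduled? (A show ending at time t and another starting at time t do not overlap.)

6

By end time: (3,5), (4,7), (8,9), (10,11), (9,14), (9,15), (11,16), (15,17), (17,18), (20,21), (18,22).
Pick (3,5); next start ≥ 5 → (8,9); next start ≥ 9 → (10,11); next start ≥ 11 → (11,16); next start ≥ 16 → (17,18); next start ≥ 18 → (20,21).
Selected 6 shows.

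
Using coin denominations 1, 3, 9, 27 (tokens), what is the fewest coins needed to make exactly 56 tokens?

4

56 − 2×27→2 − 2×1→0
Total coins = 2 + 2 = 4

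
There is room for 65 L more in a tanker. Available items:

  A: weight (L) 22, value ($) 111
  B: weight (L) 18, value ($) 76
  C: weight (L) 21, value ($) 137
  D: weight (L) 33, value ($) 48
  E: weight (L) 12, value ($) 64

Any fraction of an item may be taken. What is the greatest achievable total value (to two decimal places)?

354.22

Ratios (sorted): C 6.52, E 5.33, A 5.05, B 4.22, D 1.45
take C (21 @ 137); take E (12 @ 64); take A (22 @ 111); take 10/18 of B → 42.22. Capacity used 65/65.
Total value = 354.22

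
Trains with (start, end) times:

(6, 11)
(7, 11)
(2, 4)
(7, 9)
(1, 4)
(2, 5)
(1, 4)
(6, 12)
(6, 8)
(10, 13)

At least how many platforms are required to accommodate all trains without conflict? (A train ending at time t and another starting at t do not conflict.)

Count concurrent intervals with a sweep; the peak is the room count.
starts: [1, 1, 2, 2, 6, 6, 6, 7, 7, 10]
ends:   [4, 4, 4, 5, 8, 9, 11, 11, 12, 13]
s1→1 s1→2 s2→3 s2→4 e4→3 e4→2 e4→1 e5→0 s6→1 s6→2 s6→3 s7→4 s7→5  — peak 5.

5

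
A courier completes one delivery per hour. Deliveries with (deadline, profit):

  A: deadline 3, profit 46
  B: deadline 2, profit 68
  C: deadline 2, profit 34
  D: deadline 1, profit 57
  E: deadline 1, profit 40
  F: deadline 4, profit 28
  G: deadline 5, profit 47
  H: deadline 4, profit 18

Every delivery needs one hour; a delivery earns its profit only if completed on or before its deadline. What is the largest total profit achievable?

Profit order: B=68 D=57 G=47 A=46 E=40 C=34 F=28 H=18
Assign: B→slot 2, D→slot 1, G→slot 5, A→slot 3, E skipped, C skipped, F→slot 4, H skipped.
Slots: [1:D] [2:B] [3:A] [4:F] [5:G]
Profit = 57 + 68 + 46 + 28 + 47 = 246

246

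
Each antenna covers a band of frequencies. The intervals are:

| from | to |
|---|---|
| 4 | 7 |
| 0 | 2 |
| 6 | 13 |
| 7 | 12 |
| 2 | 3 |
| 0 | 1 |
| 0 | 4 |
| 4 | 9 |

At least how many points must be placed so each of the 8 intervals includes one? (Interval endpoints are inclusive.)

Sort by right endpoint; whenever an interval is uncovered, place a point at its right end.
By right end: [0,1]  [0,2]  [2,3]  [0,4]  [4,7]  [4,9]  [7,12]  [6,13]
[0,1] uncovered → point at 1; [2,3] uncovered → point at 3; [4,7] uncovered → point at 7.
Points: 1, 3, 7 (3 total).

3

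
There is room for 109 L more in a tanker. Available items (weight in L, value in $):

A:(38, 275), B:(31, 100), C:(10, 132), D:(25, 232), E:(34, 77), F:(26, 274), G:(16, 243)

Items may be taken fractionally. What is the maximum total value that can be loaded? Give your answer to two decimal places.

Sort by value per unit weight and fill in that order.
Order: G (243/16=15.19) > C (132/10=13.20) > F (274/26=10.54) > D (232/25=9.28) > A (275/38=7.24) > B (100/31=3.23) > E (77/34=2.26)
Fill: take G (16 @ 243) → take C (10 @ 132) → take F (26 @ 274) → take D (25 @ 232) → take 32/38 of A → 231.58; 109/109 used.
Total value = 1112.58

1112.58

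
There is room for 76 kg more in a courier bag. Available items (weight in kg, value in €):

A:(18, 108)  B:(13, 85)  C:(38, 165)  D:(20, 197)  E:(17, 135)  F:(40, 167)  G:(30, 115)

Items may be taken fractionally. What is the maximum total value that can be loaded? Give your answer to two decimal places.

559.74

Greedy by value/weight ratio, highest first.
Order: D (197/20=9.85) > E (135/17=7.94) > B (85/13=6.54) > A (108/18=6.00) > C (165/38=4.34) > F (167/40=4.17) > G (115/30=3.83)
Fill: take D (20 @ 197) → take E (17 @ 135) → take B (13 @ 85) → take A (18 @ 108) → take 8/38 of C → 34.74; 76/76 used.
Total value = 559.74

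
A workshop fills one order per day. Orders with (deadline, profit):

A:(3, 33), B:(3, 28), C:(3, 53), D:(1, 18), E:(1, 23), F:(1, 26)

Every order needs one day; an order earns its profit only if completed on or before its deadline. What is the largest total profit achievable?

Sort by profit descending; place each in the latest free slot ≤ its deadline.
By profit: C(d3,53), A(d3,33), B(d3,28), F(d1,26), E(d1,23), D(d1,18)
C→slot 3; A→slot 2; B→slot 1; F skipped; E skipped; D skipped.
Profit = 28 + 33 + 53 = 114

114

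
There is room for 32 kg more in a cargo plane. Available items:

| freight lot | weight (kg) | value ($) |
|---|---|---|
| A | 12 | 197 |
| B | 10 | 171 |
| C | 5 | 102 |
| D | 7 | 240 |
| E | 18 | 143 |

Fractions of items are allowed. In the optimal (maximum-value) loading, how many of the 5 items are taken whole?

3

Greedy by value/weight ratio, highest first.
Order: D (240/7=34.29) > C (102/5=20.40) > B (171/10=17.10) > A (197/12=16.42) > E (143/18=7.94)
Fill: take D (7 @ 240) → take C (5 @ 102) → take B (10 @ 171) → take 10/12 of A → 164.17; 32/32 used.
3 item(s) taken whole; one partial (take 10/12 of A).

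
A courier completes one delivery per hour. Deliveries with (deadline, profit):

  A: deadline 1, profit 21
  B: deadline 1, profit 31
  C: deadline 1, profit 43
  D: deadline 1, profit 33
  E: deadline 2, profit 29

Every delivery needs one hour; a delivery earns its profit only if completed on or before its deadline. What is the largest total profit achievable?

72

Profit order: C=43 D=33 B=31 E=29 A=21
Assign: C→slot 1, D skipped, B skipped, E→slot 2, A skipped.
Slots: [1:C] [2:E]
Profit = 43 + 29 = 72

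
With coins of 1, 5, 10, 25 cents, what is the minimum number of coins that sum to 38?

5

38 = 1×25 + 1×10 + 3×1
Total coins = 1 + 1 + 3 = 5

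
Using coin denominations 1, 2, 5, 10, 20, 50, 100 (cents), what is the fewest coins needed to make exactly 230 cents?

230 = 2×100 + 1×20 + 1×10
Total coins = 2 + 1 + 1 = 4

4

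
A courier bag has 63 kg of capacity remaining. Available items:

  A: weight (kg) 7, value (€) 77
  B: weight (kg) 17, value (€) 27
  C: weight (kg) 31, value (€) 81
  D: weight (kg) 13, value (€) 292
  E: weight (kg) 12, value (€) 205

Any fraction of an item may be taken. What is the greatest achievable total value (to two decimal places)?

Order: D (292/13=22.46) > E (205/12=17.08) > A (77/7=11.00) > C (81/31=2.61) > B (27/17=1.59)
Fill: take D (13 @ 292) → take E (12 @ 205) → take A (7 @ 77) → take C (31 @ 81); 63/63 used.
Total value = 655.00

655.00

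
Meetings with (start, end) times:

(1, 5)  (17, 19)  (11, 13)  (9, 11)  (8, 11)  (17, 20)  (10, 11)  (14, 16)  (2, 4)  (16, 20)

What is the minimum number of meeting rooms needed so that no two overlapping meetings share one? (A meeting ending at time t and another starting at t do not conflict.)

Events (time:±→running): 1:+→1 2:+→2 4:-→1 5:-→0 8:+→1 9:+→2 10:+→3 … peak 3.

3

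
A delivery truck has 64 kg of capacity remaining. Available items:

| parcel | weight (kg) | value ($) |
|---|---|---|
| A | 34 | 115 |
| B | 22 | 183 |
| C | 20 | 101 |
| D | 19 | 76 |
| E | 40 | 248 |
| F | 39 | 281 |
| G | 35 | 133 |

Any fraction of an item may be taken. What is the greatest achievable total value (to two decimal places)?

482.60

Order: B (183/22=8.32) > F (281/39=7.21) > E (248/40=6.20) > C (101/20=5.05) > D (76/19=4.00) > G (133/35=3.80) > A (115/34=3.38)
Fill: take B (22 @ 183) → take F (39 @ 281) → take 3/40 of E → 18.60; 64/64 used.
Total value = 482.60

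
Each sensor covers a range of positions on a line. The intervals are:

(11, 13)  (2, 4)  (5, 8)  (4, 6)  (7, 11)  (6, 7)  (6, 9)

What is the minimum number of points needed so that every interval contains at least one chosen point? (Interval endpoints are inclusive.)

3

Sort by right endpoint; whenever an interval is uncovered, place a point at its right end.
By right end: [2,4]  [4,6]  [6,7]  [5,8]  [6,9]  [7,11]  [11,13]
[2,4] uncovered → point at 4; [6,7] uncovered → point at 7; [11,13] uncovered → point at 13.
Points: 4, 7, 13 (3 total).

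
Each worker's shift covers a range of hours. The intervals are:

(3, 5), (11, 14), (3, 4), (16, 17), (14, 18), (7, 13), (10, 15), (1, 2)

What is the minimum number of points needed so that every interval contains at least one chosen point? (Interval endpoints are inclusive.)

Sort by right endpoint; whenever an interval is uncovered, place a point at its right end.
By right end: [1,2]  [3,4]  [3,5]  [7,13]  [11,14]  [10,15]  [16,17]  [14,18]
[1,2] uncovered → point at 2; [3,4] uncovered → point at 4; [7,13] uncovered → point at 13; [16,17] uncovered → point at 17.
Points: 2, 4, 13, 17 (4 total).

4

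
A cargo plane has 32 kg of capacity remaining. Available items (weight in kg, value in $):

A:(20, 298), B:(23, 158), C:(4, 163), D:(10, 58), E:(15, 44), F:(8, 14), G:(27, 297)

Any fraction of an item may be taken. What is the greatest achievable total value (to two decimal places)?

549.00

Greedy by value/weight ratio, highest first.
Order: C (163/4=40.75) > A (298/20=14.90) > G (297/27=11.00) > B (158/23=6.87) > D (58/10=5.80) > E (44/15=2.93) > F (14/8=1.75)
Fill: take C (4 @ 163) → take A (20 @ 298) → take 8/27 of G → 88.00; 32/32 used.
Total value = 549.00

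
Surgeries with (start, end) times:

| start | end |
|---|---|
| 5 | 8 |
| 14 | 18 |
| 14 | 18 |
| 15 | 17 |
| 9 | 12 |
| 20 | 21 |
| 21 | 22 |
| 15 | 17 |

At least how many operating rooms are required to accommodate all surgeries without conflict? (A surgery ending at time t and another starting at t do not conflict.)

The answer is the maximum number of intervals overlapping at any instant.
Events (time:±→running): 5:+→1 8:-→0 9:+→1 12:-→0 14:+→1 14:+→2 15:+→3 15:+→4 … peak 4.

4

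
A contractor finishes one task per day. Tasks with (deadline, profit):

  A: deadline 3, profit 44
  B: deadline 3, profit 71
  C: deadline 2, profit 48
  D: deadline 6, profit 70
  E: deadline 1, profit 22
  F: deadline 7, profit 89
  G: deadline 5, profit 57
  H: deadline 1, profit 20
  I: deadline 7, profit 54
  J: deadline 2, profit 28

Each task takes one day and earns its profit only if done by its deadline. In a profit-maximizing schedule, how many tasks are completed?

7

Take jobs in profit order; each goes to the latest open slot no later than its deadline.
Profit order: F=89 B=71 D=70 G=57 I=54 C=48 A=44 J=28 E=22 H=20
Assign: F→slot 7, B→slot 3, D→slot 6, G→slot 5, I→slot 4, C→slot 2, A→slot 1, J skipped, E skipped, H skipped.
Slots: [1:A] [2:C] [3:B] [4:I] [5:G] [6:D] [7:F]
7 of 10 scheduled.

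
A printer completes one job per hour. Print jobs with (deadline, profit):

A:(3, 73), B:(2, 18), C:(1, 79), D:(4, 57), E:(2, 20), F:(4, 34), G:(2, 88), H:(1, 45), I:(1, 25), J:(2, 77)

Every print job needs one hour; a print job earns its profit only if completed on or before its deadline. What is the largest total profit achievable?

Profit order: G=88 C=79 J=77 A=73 D=57 H=45 F=34 I=25 E=20 B=18
Assign: G→slot 2, C→slot 1, J skipped, A→slot 3, D→slot 4, H skipped, F skipped, I skipped, E skipped, B skipped.
Slots: [1:C] [2:G] [3:A] [4:D]
Profit = 79 + 88 + 73 + 57 = 297

297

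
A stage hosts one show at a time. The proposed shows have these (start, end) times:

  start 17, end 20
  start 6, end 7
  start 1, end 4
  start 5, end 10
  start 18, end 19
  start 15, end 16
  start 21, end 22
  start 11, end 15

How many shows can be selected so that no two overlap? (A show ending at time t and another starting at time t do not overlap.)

Sort by end time and greedily take each interval whose start is ≥ the last chosen end.
Sorted by end: (1,4)  (6,7)  (5,10)  (11,15)  (15,16)  (18,19)  (17,20)  (21,22)
take (1,4); take (6,7); take (11,15); take (15,16); take (18,19); skip (17,20); take (21,22).
Selected 6 shows.

6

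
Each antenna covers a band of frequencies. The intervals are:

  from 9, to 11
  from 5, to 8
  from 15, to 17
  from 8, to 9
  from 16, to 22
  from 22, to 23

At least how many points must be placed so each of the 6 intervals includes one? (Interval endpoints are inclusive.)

4

Sorted: [5,8] [8,9] [9,11] [15,17] [16,22] [22,23]
{[5,8],[8,9]} hit by 8; {[9,11]} hit by 11; {[15,17],[16,22]} hit by 17; {[22,23]} hit by 23.
Points: 8, 11, 17, 23 (4 total).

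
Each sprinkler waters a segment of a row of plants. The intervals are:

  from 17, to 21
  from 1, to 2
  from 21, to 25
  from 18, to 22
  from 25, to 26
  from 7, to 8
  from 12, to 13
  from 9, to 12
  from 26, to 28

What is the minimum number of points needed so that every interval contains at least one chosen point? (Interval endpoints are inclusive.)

5

Process intervals by earliest right end; each time one isn't hit yet, stab at its right endpoint.
By right end: [1,2]  [7,8]  [9,12]  [12,13]  [17,21]  [18,22]  [21,25]  [25,26]  [26,28]
[1,2] uncovered → point at 2; [7,8] uncovered → point at 8; [9,12] uncovered → point at 12; [17,21] uncovered → point at 21; [25,26] uncovered → point at 26.
Points: 2, 8, 12, 21, 26 (5 total).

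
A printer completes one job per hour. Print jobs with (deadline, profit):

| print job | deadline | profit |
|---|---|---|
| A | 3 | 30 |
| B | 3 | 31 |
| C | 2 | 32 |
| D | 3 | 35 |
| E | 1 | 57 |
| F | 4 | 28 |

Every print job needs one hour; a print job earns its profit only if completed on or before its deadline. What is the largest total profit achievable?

152

Profit order: E=57 D=35 C=32 B=31 A=30 F=28
Assign: E→slot 1, D→slot 3, C→slot 2, B skipped, A skipped, F→slot 4.
Slots: [1:E] [2:C] [3:D] [4:F]
Profit = 57 + 32 + 35 + 28 = 152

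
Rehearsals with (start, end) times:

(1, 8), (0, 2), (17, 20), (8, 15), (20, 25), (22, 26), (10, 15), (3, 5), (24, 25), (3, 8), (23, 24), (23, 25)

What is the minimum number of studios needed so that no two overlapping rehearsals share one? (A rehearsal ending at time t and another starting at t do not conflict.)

4

Events (time:±→running): 0:+→1 1:+→2 2:-→1 3:+→2 3:+→3 5:-→2 8:-→1 8:-→0 8:+→1 10:+→2 15:-→1 15:-→0 17:+→1 20:-→0 20:+→1 22:+→2 23:+→3 23:+→4 … peak 4.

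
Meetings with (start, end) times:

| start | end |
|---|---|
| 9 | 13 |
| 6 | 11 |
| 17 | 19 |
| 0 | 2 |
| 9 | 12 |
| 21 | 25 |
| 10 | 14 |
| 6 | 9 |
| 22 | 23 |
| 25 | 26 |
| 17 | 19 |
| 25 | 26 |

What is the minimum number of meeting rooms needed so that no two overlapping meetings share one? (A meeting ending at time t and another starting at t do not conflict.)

Events (time:±→running): 0:+→1 2:-→0 6:+→1 6:+→2 9:-→1 9:+→2 9:+→3 10:+→4 … peak 4.

4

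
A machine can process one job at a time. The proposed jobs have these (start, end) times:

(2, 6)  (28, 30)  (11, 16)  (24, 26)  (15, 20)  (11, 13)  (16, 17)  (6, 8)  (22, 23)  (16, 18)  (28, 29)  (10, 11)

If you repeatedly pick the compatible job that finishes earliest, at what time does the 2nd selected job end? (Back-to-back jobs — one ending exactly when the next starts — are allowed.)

By end time: (2,6), (6,8), (10,11), (11,13), (11,16), (16,17), (16,18), (15,20), (22,23), (24,26), (28,29), (28,30).
Pick (2,6); next start ≥ 6 → (6,8); next start ≥ 8 → (10,11); next start ≥ 11 → (11,13); next start ≥ 13 → (16,17); next start ≥ 17 → (22,23); next start ≥ 23 → (24,26); next start ≥ 26 → (28,29).
Selected: (2,6) (6,8) (10,11) (11,13) (16,17) (22,23) (24,26) (28,29)

8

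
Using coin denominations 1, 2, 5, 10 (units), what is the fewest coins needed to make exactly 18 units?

18 − 1×10→8 − 1×5→3 − 1×2→1 − 1×1→0
Total coins = 1 + 1 + 1 + 1 = 4

4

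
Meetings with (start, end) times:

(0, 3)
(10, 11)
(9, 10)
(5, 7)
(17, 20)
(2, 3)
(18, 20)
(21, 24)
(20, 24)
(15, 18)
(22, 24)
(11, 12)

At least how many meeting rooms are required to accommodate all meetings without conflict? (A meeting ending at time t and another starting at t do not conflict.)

3

starts: [0, 2, 5, 9, 10, 11, 15, 17, 18, 20, 21, 22]
ends:   [3, 3, 7, 10, 11, 12, 18, 20, 20, 24, 24, 24]
s0→1 s2→2 e3→1 e3→0 s5→1 e7→0 s9→1 e10→0 s10→1 e11→0 s11→1 e12→0 s15→1 s17→2 e18→1 s18→2 e20→1 e20→0 s20→1 s21→2 s22→3  — peak 3.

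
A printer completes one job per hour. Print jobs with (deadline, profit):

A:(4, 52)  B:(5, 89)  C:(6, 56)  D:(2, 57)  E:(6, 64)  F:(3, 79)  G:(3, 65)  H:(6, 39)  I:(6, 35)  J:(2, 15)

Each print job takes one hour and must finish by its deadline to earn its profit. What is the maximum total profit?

Profit order: B=89 F=79 G=65 E=64 D=57 C=56 A=52 H=39 I=35 J=15
Assign: B→slot 5, F→slot 3, G→slot 2, E→slot 6, D→slot 1, C→slot 4, A skipped, H skipped, I skipped, J skipped.
Slots: [1:D] [2:G] [3:F] [4:C] [5:B] [6:E]
Profit = 57 + 65 + 79 + 56 + 89 + 64 = 410

410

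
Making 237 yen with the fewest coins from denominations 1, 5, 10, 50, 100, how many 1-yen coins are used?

2

Use the largest denomination that fits, subtract, and repeat.
237 − 2×100→37 − 3×10→7 − 1×5→2 − 2×1→0
Count of 1: 2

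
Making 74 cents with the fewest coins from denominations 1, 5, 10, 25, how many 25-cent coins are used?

Greedy: take as many of the largest coin as possible, then repeat with the remainder.
74 = 2×25 + 2×10 + 4×1
Count of 25: 2

2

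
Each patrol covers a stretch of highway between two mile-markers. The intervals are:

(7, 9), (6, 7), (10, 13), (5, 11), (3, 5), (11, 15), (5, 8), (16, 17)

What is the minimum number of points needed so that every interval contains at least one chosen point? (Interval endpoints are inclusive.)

4

Sort by right endpoint; whenever an interval is uncovered, place a point at its right end.
Sorted: [3,5] [6,7] [5,8] [7,9] [5,11] [10,13] [11,15] [16,17]
{[3,5]} hit by 5; {[6,7],[5,8],[7,9],[5,11]} hit by 7; {[10,13],[11,15]} hit by 13; {[16,17]} hit by 17.
Points: 5, 7, 13, 17 (4 total).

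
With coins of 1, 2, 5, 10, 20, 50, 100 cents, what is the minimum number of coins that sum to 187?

Use the largest denomination that fits, subtract, and repeat.
187 − 1×100→87 − 1×50→37 − 1×20→17 − 1×10→7 − 1×5→2 − 1×2→0
Total coins = 1 + 1 + 1 + 1 + 1 + 1 = 6

6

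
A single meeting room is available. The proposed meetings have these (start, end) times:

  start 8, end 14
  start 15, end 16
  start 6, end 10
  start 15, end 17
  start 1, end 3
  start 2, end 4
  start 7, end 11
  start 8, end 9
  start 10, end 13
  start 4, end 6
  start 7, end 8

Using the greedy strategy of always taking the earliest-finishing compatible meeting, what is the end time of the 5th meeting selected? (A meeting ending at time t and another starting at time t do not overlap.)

13

Order by finish time; keep every interval that doesn't clash with the previous kept one.
By end time: (1,3), (2,4), (4,6), (7,8), (8,9), (6,10), (7,11), (10,13), (8,14), (15,16), (15,17).
Pick (1,3); next start ≥ 3 → (4,6); next start ≥ 6 → (7,8); next start ≥ 8 → (8,9); next start ≥ 9 → (10,13); next start ≥ 13 → (15,16).
Selected: (1,3) (4,6) (7,8) (8,9) (10,13) (15,16)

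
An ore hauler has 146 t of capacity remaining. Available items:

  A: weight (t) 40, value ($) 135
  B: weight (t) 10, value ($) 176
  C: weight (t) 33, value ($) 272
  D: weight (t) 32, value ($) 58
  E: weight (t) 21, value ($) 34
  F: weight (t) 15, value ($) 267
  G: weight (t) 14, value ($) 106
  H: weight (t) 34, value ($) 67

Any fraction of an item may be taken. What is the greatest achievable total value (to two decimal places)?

Sort by value per unit weight and fill in that order.
Order: F (267/15=17.80) > B (176/10=17.60) > C (272/33=8.24) > G (106/14=7.57) > A (135/40=3.38) > H (67/34=1.97) > D (58/32=1.81) > E (34/21=1.62)
Fill: take F (15 @ 267) → take B (10 @ 176) → take C (33 @ 272) → take G (14 @ 106) → take A (40 @ 135) → take H (34 @ 67); 146/146 used.
Total value = 1023.00

1023.00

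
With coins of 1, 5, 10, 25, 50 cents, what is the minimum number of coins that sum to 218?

218 − 4×50→18 − 1×10→8 − 1×5→3 − 3×1→0
Total coins = 4 + 1 + 1 + 3 = 9

9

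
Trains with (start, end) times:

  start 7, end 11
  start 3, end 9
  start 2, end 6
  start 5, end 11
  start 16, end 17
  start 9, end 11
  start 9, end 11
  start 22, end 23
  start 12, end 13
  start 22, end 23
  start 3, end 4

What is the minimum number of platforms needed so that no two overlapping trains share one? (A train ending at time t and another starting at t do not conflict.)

The answer is the maximum number of intervals overlapping at any instant.
Events (time:±→running): 2:+→1 3:+→2 3:+→3 4:-→2 5:+→3 6:-→2 7:+→3 9:-→2 9:+→3 9:+→4 … peak 4.

4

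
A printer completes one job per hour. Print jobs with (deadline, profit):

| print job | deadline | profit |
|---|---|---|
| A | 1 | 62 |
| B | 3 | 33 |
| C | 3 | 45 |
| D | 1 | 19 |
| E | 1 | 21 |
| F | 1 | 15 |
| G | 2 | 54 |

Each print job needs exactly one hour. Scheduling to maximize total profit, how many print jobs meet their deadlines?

Profit order: A=62 G=54 C=45 B=33 E=21 D=19 F=15
Assign: A→slot 1, G→slot 2, C→slot 3, B skipped, E skipped, D skipped, F skipped.
Slots: [1:A] [2:G] [3:C]
3 of 7 scheduled.

3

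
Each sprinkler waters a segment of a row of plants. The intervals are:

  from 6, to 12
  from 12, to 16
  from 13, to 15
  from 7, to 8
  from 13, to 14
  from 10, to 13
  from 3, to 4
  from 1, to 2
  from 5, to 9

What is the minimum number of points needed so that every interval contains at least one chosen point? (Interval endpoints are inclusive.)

By right end: [1,2]  [3,4]  [7,8]  [5,9]  [6,12]  [10,13]  [13,14]  [13,15]  [12,16]
[1,2] uncovered → point at 2; [3,4] uncovered → point at 4; [7,8] uncovered → point at 8; [10,13] uncovered → point at 13.
Points: 2, 4, 8, 13 (4 total).

4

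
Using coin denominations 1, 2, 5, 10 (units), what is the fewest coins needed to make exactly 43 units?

Use the largest denomination that fits, subtract, and repeat.
43 = 4×10 + 1×2 + 1×1
Total coins = 4 + 1 + 1 = 6

6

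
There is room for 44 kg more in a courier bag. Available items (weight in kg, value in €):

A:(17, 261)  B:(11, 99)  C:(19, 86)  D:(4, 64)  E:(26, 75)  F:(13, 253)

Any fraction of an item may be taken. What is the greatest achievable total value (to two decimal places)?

668.00

Ratios (sorted): F 19.46, D 16.00, A 15.35, B 9.00, C 4.53, E 2.88
take F (13 @ 253); take D (4 @ 64); take A (17 @ 261); take 10/11 of B → 90.00. Capacity used 44/44.
Total value = 668.00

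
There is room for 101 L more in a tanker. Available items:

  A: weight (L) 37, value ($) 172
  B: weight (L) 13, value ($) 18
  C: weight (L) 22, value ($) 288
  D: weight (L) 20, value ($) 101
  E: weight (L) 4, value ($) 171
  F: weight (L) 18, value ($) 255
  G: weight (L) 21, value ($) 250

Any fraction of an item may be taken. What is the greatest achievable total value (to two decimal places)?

1139.38

Greedy by value/weight ratio, highest first.
Order: E (171/4=42.75) > F (255/18=14.17) > C (288/22=13.09) > G (250/21=11.90) > D (101/20=5.05) > A (172/37=4.65) > B (18/13=1.38)
Fill: take E (4 @ 171) → take F (18 @ 255) → take C (22 @ 288) → take G (21 @ 250) → take D (20 @ 101) → take 16/37 of A → 74.38; 101/101 used.
Total value = 1139.38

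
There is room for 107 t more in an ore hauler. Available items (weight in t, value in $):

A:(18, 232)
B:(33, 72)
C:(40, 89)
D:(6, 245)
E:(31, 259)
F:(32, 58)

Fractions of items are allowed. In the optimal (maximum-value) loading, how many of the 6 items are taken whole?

Order: D (245/6=40.83) > A (232/18=12.89) > E (259/31=8.35) > C (89/40=2.23) > B (72/33=2.18) > F (58/32=1.81)
Fill: take D (6 @ 245) → take A (18 @ 232) → take E (31 @ 259) → take C (40 @ 89) → take 12/33 of B → 26.18; 107/107 used.
4 item(s) taken whole; one partial (take 12/33 of B).

4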